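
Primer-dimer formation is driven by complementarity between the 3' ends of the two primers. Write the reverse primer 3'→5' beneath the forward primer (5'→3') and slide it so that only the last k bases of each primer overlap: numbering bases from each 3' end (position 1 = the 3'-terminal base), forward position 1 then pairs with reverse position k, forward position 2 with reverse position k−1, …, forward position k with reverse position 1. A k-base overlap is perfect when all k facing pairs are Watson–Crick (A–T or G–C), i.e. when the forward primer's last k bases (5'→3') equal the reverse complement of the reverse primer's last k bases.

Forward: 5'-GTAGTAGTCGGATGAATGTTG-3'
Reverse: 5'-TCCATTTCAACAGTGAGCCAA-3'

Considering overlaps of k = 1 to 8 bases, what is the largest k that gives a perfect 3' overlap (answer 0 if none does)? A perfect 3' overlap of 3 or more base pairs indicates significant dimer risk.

Longest perfect overlap: 3 complementary base pairs; significant dimer risk (threshold 3).

Last 8 bases (5'→3') — forward …GAATGTTG, reverse …TGAGCCAA.
Reverse complement of the reverse primer's last 8 bases: TTGGCTCA; its first k bases are the reverse complement of the reverse primer's last k bases, so a perfect k-base overlap needs the forward primer's last k bases to equal them.
Comparing (forward last k vs required): k=1: G vs T ✗; k=2: TG vs TT ✗; k=3: TTG vs TTG ✓; k=4: GTTG vs TTGG ✗; k=5: TGTTG vs TTGGC ✗; k=6: ATGTTG vs TTGGCT ✗; k=7: AATGTTG vs TTGGCTC ✗; k=8: GAATGTTG vs TTGGCTCA ✗.
Only k = 3 is perfect, so the longest perfect 3' overlap is 3.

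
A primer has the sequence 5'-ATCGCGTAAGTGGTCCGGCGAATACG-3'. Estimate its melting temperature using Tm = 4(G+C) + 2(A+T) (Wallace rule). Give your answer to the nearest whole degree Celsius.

82°C

Base counts: A=6, T=5, G=9, C=6 (length 26).
Tm = 2·(6+5) + 4·(9+6) = 2·11 + 4·15 = 22 + 60 = 82°C.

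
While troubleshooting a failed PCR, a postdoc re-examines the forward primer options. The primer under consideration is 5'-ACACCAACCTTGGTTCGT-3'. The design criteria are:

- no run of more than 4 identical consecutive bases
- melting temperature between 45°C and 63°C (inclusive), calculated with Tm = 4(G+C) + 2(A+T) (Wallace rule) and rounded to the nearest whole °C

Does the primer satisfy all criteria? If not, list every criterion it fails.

Base counts: A=4, T=5, G=3, C=6 (length 18).
homopolymer run: longest run = 2 ✓
Tm: Tm = 2·9 + 4·9 = 54°C ✓

Meets all criteria.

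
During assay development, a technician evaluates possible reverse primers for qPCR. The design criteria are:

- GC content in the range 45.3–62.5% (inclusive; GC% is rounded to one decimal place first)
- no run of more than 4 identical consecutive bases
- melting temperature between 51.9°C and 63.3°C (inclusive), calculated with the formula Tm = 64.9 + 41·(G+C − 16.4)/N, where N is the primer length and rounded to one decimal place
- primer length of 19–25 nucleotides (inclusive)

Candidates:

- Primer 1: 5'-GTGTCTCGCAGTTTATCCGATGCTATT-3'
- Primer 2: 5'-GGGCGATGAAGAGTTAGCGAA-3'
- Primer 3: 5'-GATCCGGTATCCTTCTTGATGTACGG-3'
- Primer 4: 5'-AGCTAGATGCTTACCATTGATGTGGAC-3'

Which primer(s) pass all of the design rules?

Primer 1 (27 nt, A=4 T=11 G=6 C=6): GC 12/27 = 44.4%, outside 45.3–62.5% ✗; longest run = 3 ✓; Tm = 64.9 + 41·(12 − 16.4)/27 = 58.2°C ✓; length 27, outside 19–25 ✗ — fails.
Primer 2 (21 nt, A=7 T=3 G=9 C=2): GC 11/21 = 52.4% ✓; longest run = 3 ✓; Tm = 64.9 + 41·(11 − 16.4)/21 = 54.4°C ✓; length 21 ✓ — passes.
Primer 3 (26 nt, A=4 T=9 G=7 C=6): GC 13/26 = 50.0% ✓; longest run = 2 ✓; Tm = 64.9 + 41·(13 − 16.4)/26 = 59.5°C ✓; length 26, outside 19–25 ✗ — fails.
Primer 4 (27 nt, A=7 T=8 G=7 C=5): GC 12/27 = 44.4%, outside 45.3–62.5% ✗; longest run = 2 ✓; Tm = 64.9 + 41·(12 − 16.4)/27 = 58.2°C ✓; length 27, outside 19–25 ✗ — fails.

Primer 2 only.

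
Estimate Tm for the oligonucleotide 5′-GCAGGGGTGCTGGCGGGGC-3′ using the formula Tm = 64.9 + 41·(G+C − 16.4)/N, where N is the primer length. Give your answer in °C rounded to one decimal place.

64.0°C

Base counts: A=1, T=2, G=12, C=4; G+C = 16, N = 19.
Tm = 64.9 + 41·(16 − 16.4)/19 = 64.9 + -16.40/19 = 64.0°C.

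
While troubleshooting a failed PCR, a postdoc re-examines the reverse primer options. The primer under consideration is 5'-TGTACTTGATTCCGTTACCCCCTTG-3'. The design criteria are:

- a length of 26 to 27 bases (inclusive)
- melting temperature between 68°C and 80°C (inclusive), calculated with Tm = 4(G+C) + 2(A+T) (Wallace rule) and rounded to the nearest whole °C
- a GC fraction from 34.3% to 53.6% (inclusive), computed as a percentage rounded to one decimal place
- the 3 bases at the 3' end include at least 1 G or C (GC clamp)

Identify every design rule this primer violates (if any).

Base counts: A=3, T=10, G=4, C=8 (length 25).
length: length 25, outside 26–27 ✗
Tm: Tm = 2·13 + 4·12 = 74°C ✓
GC content: GC 12/25 = 48.0% ✓
GC clamp: 3' end TTG has 1 G/C ✓

Fails: length.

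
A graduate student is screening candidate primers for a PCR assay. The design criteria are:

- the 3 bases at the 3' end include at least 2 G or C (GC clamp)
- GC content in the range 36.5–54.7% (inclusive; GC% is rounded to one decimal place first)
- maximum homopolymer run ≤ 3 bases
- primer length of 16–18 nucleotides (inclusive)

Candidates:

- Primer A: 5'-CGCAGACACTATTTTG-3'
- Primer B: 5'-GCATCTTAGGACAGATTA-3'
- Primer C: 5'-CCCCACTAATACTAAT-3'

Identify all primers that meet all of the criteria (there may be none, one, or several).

Primer A (16 nt, A=4 T=5 G=3 C=4): 3' end TTG has 1 G/C, need ≥2 ✗; GC 7/16 = 43.8% ✓; longest run = 4, exceeds 3 ✗; length 16 ✓ — fails.
Primer B (18 nt, A=6 T=5 G=4 C=3): 3' end TTA has 0 G/C, need ≥2 ✗; GC 7/18 = 38.9% ✓; longest run = 2 ✓; length 18 ✓ — fails.
Primer C (16 nt, A=6 T=4 G=0 C=6): 3' end AAT has 0 G/C, need ≥2 ✗; GC 6/16 = 37.5% ✓; longest run = 4, exceeds 3 ✗; length 16 ✓ — fails.

None of the candidates satisfy all criteria.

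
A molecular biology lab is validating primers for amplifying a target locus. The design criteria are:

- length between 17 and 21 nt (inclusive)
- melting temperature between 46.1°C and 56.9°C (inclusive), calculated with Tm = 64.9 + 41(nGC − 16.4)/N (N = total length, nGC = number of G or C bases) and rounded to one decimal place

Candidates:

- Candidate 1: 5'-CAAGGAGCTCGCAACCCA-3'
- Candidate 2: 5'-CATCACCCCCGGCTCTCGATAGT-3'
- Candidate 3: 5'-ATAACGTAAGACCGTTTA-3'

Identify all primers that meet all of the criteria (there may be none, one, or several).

Candidate 1 (18 nt, A=6 T=1 G=4 C=7): length 18 ✓; Tm = 64.9 + 41·(11 − 16.4)/18 = 52.6°C ✓ — passes.
Candidate 2 (23 nt, A=4 T=5 G=4 C=10): length 23, outside 17–21 ✗; Tm = 64.9 + 41·(14 − 16.4)/23 = 60.6°C, outside 46.1–56.9°C ✗ — fails.
Candidate 3 (18 nt, A=7 T=5 G=3 C=3): length 18 ✓; Tm = 64.9 + 41·(6 − 16.4)/18 = 41.2°C, outside 46.1–56.9°C ✗ — fails.

Candidate 1 only.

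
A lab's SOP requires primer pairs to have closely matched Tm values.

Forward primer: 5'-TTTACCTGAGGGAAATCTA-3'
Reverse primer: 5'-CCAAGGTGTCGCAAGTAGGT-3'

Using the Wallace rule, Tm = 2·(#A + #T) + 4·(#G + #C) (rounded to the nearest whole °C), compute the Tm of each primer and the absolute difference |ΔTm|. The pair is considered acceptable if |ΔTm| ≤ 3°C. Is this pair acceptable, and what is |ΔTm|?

Forward: A=6 T=6 G=4 C=3 → Tm = 2·12 + 4·7 = 52°C.
Reverse: A=5 T=4 G=7 C=4 → Tm = 2·9 + 4·11 = 62°C.
|ΔTm| = |52 − 62| = 10°C, > 3°C.

|ΔTm| = 10°C; the pair is not acceptable.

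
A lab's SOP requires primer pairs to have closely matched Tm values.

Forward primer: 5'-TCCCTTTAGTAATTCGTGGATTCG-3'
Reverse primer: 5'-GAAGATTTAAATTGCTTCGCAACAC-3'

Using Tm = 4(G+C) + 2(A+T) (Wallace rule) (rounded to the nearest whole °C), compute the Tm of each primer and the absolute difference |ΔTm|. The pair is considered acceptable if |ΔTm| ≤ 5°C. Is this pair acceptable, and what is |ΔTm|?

|ΔTm| = 0°C; the pair is acceptable.

Forward: A=4 T=10 G=5 C=5 → Tm = 2·14 + 4·10 = 68°C.
Reverse: A=9 T=7 G=4 C=5 → Tm = 2·16 + 4·9 = 68°C.
|ΔTm| = |68 − 68| = 0°C, ≤ 5°C.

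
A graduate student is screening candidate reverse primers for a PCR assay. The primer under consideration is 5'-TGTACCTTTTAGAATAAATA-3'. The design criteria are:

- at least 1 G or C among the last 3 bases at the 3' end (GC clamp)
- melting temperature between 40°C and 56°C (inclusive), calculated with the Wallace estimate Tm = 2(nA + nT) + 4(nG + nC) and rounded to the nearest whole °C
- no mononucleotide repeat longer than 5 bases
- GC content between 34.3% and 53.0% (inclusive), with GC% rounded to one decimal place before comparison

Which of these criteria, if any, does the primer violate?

Fails: GC clamp, GC content.

Base counts: A=8, T=8, G=2, C=2 (length 20).
GC clamp: 3' end ATA has 0 G/C, need ≥1 ✗
Tm: Tm = 2·16 + 4·4 = 48°C ✓
homopolymer run: longest run = 4 ✓
GC content: GC 4/20 = 20.0%, outside 34.3–53.0% ✗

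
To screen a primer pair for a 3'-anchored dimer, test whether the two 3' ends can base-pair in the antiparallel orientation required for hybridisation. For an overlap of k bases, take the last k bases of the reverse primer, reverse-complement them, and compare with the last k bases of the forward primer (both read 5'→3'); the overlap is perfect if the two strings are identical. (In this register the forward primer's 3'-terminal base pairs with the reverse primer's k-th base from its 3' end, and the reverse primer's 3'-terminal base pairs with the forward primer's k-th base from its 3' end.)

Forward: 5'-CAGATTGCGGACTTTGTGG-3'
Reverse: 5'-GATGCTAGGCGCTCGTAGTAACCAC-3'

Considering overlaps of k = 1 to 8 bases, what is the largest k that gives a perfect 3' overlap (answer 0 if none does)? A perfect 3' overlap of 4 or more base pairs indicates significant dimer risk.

Longest perfect overlap: 4 complementary base pairs; significant dimer risk (threshold 4).

Last 8 bases (5'→3') — forward …CTTTGTGG, reverse …GTAACCAC.
Reverse complement of the reverse primer's last 8 bases: GTGGTTAC; its first k bases are the reverse complement of the reverse primer's last k bases, so a perfect k-base overlap needs the forward primer's last k bases to equal them.
Comparing (forward last k vs required): k=1: G vs G ✓; k=2: GG vs GT ✗; k=3: TGG vs GTG ✗; k=4: GTGG vs GTGG ✓; k=5: TGTGG vs GTGGT ✗; k=6: TTGTGG vs GTGGTT ✗; k=7: TTTGTGG vs GTGGTTA ✗; k=8: CTTTGTGG vs GTGGTTAC ✗.
Perfect overlaps at k = 1, 4; the largest is 4.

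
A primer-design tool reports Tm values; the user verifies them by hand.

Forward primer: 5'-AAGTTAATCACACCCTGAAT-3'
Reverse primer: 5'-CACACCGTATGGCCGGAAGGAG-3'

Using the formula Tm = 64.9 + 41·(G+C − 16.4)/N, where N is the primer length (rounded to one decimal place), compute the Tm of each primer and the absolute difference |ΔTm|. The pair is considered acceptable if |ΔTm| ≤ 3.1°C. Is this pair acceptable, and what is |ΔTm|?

|ΔTm| = 14.8°C; the pair is not acceptable.

Forward: G+C = 7, N = 20 → Tm = 64.9 + 41·(7 − 16.4)/20 = 45.6°C.
Reverse: G+C = 14, N = 22 → Tm = 64.9 + 41·(14 − 16.4)/22 = 60.4°C.
|ΔTm| = |45.6 − 60.4| = 14.8°C, > 3.1°C.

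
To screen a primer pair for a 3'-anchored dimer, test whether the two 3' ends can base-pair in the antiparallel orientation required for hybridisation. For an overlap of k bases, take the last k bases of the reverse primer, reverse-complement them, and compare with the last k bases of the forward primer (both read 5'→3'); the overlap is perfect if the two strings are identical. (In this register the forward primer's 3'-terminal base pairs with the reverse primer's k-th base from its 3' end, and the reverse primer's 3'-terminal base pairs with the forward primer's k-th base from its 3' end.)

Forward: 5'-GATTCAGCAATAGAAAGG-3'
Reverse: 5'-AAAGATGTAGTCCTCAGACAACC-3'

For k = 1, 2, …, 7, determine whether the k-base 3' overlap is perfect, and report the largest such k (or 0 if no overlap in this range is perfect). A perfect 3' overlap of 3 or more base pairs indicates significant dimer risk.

Last 7 bases (5'→3') — forward …AGAAAGG, reverse …GACAACC.
Reverse complement of the reverse primer's last 7 bases: GGTTGTC; its first k bases are the reverse complement of the reverse primer's last k bases, so a perfect k-base overlap needs the forward primer's last k bases to equal them.
Comparing (forward last k vs required): k=1: G vs G ✓; k=2: GG vs GG ✓; k=3: AGG vs GGT ✗; k=4: AAGG vs GGTT ✗; k=5: AAAGG vs GGTTG ✗; k=6: GAAAGG vs GGTTGT ✗; k=7: AGAAAGG vs GGTTGTC ✗.
Perfect overlaps at k = 1, 2; the largest is 2.

Longest perfect overlap: 2 complementary base pairs; below the dimer-risk threshold (threshold 3).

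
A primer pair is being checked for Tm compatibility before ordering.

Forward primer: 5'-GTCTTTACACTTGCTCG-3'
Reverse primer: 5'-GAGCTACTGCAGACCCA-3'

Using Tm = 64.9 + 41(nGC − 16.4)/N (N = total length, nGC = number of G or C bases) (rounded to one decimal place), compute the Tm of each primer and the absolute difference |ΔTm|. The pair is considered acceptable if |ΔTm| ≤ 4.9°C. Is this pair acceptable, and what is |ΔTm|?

|ΔTm| = 4.9°C; the pair is acceptable.

Forward: G+C = 8, N = 17 → Tm = 64.9 + 41·(8 − 16.4)/17 = 44.6°C.
Reverse: G+C = 10, N = 17 → Tm = 64.9 + 41·(10 − 16.4)/17 = 49.5°C.
|ΔTm| = |44.6 − 49.5| = 4.9°C, ≤ 4.9°C.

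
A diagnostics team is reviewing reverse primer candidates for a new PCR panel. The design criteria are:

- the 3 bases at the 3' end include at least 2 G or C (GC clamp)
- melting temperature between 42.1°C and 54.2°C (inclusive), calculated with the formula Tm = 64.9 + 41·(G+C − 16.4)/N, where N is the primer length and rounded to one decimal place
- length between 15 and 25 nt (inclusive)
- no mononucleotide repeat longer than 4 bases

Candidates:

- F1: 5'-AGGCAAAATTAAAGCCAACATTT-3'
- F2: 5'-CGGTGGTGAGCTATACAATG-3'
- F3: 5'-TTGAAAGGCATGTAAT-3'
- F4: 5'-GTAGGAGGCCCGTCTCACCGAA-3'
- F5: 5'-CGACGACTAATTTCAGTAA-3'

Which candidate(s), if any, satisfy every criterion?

F1 (23 nt, A=11 T=5 G=3 C=4): 3' end TTT has 0 G/C, need ≥2 ✗; Tm = 64.9 + 41·(7 − 16.4)/23 = 48.1°C ✓; length 23 ✓; longest run = 4 ✓ — fails.
F2 (20 nt, A=5 T=5 G=7 C=3): 3' end ATG has 1 G/C, need ≥2 ✗; Tm = 64.9 + 41·(10 − 16.4)/20 = 51.8°C ✓; length 20 ✓; longest run = 2 ✓ — fails.
F3 (16 nt, A=6 T=5 G=4 C=1): 3' end AAT has 0 G/C, need ≥2 ✗; Tm = 64.9 + 41·(5 − 16.4)/16 = 35.7°C, outside 42.1–54.2°C ✗; length 16 ✓; longest run = 3 ✓ — fails.
F4 (22 nt, A=5 T=3 G=7 C=7): 3' end GAA has 1 G/C, need ≥2 ✗; Tm = 64.9 + 41·(14 − 16.4)/22 = 60.4°C, outside 42.1–54.2°C ✗; length 22 ✓; longest run = 3 ✓ — fails.
F5 (19 nt, A=7 T=5 G=3 C=4): 3' end TAA has 0 G/C, need ≥2 ✗; Tm = 64.9 + 41·(7 − 16.4)/19 = 44.6°C ✓; length 19 ✓; longest run = 3 ✓ — fails.

None of the candidates satisfy all criteria.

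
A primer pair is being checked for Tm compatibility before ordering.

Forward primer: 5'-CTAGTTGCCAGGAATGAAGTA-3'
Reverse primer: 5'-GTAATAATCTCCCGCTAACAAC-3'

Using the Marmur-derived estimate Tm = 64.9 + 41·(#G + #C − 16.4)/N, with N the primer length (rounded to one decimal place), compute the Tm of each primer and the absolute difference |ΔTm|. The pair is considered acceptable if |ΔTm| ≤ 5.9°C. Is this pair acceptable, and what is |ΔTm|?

Forward: G+C = 9, N = 21 → Tm = 64.9 + 41·(9 − 16.4)/21 = 50.5°C.
Reverse: G+C = 9, N = 22 → Tm = 64.9 + 41·(9 − 16.4)/22 = 51.1°C.
|ΔTm| = |50.5 − 51.1| = 0.6°C, ≤ 5.9°C.

|ΔTm| = 0.6°C; the pair is acceptable.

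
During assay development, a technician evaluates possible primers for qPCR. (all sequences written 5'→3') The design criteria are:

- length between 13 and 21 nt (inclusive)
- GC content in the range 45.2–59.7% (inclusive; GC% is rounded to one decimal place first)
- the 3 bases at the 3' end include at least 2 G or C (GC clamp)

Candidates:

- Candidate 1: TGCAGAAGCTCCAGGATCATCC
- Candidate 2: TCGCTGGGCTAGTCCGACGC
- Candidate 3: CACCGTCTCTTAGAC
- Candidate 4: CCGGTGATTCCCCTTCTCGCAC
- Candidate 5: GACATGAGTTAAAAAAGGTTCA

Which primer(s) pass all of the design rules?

Candidate 1 (22 nt, A=6 T=4 G=5 C=7): length 22, outside 13–21 ✗; GC 12/22 = 54.5% ✓; 3' end TCC has 2 G/C ✓ — fails.
Candidate 2 (20 nt, A=2 T=4 G=7 C=7): length 20 ✓; GC 14/20 = 70.0%, outside 45.2–59.7% ✗; 3' end CGC has 3 G/C ✓ — fails.
Candidate 3 (15 nt, A=3 T=4 G=2 C=6): length 15 ✓; GC 8/15 = 53.3% ✓; 3' end GAC has 2 G/C ✓ — passes.
Candidate 4 (22 nt, A=2 T=6 G=4 C=10): length 22, outside 13–21 ✗; GC 14/22 = 63.6%, outside 45.2–59.7% ✗; 3' end CAC has 2 G/C ✓ — fails.
Candidate 5 (22 nt, A=10 T=5 G=5 C=2): length 22, outside 13–21 ✗; GC 7/22 = 31.8%, outside 45.2–59.7% ✗; 3' end TCA has 1 G/C, need ≥2 ✗ — fails.

Candidate 3 only.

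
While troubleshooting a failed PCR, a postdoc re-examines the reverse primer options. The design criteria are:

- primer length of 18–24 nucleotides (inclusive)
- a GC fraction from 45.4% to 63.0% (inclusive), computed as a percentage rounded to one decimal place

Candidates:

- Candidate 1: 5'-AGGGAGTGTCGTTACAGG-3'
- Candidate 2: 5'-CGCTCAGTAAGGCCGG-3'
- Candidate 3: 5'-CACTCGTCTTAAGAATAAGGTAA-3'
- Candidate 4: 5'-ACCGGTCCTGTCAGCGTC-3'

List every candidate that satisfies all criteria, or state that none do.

Candidate 1 only.

Candidate 1 (18 nt, A=4 T=4 G=8 C=2): length 18 ✓; GC 10/18 = 55.6% ✓ — passes.
Candidate 2 (16 nt, A=3 T=2 G=6 C=5): length 16, outside 18–24 ✗; GC 11/16 = 68.8%, outside 45.4–63.0% ✗ — fails.
Candidate 3 (23 nt, A=9 T=6 G=4 C=4): length 23 ✓; GC 8/23 = 34.8%, outside 45.4–63.0% ✗ — fails.
Candidate 4 (18 nt, A=2 T=4 G=5 C=7): length 18 ✓; GC 12/18 = 66.7%, outside 45.4–63.0% ✗ — fails.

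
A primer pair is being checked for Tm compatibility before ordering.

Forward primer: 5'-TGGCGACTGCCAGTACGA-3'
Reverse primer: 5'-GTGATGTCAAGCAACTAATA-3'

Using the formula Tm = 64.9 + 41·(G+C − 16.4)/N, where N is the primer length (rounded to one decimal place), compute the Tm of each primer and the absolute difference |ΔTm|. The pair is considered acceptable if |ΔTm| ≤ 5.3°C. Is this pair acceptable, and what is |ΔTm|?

Forward: G+C = 11, N = 18 → Tm = 64.9 + 41·(11 − 16.4)/18 = 52.6°C.
Reverse: G+C = 7, N = 20 → Tm = 64.9 + 41·(7 − 16.4)/20 = 45.6°C.
|ΔTm| = |52.6 − 45.6| = 7.0°C, > 5.3°C.

|ΔTm| = 7.0°C; the pair is not acceptable.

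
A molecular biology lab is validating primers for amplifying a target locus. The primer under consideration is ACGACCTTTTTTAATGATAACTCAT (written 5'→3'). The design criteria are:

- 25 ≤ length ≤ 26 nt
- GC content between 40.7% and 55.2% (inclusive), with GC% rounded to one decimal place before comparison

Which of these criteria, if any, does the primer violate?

Base counts: A=8, T=10, G=2, C=5 (length 25).
length: length 25 ✓
GC content: GC 7/25 = 28.0%, outside 40.7–55.2% ✗

Fails: GC content.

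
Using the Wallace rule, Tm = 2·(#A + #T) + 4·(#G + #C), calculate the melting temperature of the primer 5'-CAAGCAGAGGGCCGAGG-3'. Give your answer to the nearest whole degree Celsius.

58°C

Base counts: A=5, T=0, G=8, C=4 (length 17).
Tm = 2·(5+0) + 4·(8+4) = 2·5 + 4·12 = 10 + 48 = 58°C.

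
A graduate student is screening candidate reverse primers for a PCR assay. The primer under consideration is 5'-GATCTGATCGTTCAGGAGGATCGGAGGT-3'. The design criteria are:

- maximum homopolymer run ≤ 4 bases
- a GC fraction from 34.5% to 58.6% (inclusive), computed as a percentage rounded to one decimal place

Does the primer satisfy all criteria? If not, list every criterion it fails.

Meets all criteria.

Base counts: A=6, T=7, G=11, C=4 (length 28).
homopolymer run: longest run = 2 ✓
GC content: GC 15/28 = 53.6% ✓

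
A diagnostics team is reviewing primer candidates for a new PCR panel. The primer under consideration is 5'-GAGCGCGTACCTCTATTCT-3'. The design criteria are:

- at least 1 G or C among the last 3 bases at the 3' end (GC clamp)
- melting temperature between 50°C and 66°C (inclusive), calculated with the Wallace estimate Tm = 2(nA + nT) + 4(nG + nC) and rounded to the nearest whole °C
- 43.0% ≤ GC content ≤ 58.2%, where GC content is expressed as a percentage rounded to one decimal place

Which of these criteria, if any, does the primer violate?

Meets all criteria.

Base counts: A=3, T=6, G=4, C=6 (length 19).
GC clamp: 3' end TCT has 1 G/C ✓
Tm: Tm = 2·9 + 4·10 = 58°C ✓
GC content: GC 10/19 = 52.6% ✓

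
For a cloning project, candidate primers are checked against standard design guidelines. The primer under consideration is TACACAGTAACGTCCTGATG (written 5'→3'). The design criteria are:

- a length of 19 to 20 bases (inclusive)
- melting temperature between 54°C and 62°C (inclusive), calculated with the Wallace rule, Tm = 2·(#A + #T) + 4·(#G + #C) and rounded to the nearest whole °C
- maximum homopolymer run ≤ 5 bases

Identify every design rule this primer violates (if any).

Meets all criteria.

Base counts: A=6, T=5, G=4, C=5 (length 20).
length: length 20 ✓
Tm: Tm = 2·11 + 4·9 = 58°C ✓
homopolymer run: longest run = 2 ✓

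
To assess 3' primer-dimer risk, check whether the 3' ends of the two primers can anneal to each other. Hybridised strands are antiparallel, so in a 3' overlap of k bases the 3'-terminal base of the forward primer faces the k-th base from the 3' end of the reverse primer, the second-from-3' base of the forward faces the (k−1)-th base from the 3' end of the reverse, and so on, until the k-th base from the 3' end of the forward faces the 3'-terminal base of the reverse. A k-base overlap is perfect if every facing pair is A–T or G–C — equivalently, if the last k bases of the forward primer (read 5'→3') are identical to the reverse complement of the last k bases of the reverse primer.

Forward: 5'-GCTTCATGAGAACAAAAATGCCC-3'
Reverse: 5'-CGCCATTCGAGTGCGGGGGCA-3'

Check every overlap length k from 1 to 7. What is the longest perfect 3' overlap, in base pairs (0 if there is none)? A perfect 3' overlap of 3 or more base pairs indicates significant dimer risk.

Last 7 bases (5'→3') — forward …AATGCCC, reverse …GGGGGCA.
Reverse complement of the reverse primer's last 7 bases: TGCCCCC; its first k bases are the reverse complement of the reverse primer's last k bases, so a perfect k-base overlap needs the forward primer's last k bases to equal them.
Comparing (forward last k vs required): k=1: C vs T ✗; k=2: CC vs TG ✗; k=3: CCC vs TGC ✗; k=4: GCCC vs TGCC ✗; k=5: TGCCC vs TGCCC ✓; k=6: ATGCCC vs TGCCCC ✗; k=7: AATGCCC vs TGCCCCC ✗.
Only k = 5 is perfect, so the longest perfect 3' overlap is 5.

Longest perfect overlap: 5 complementary base pairs; significant dimer risk (threshold 3).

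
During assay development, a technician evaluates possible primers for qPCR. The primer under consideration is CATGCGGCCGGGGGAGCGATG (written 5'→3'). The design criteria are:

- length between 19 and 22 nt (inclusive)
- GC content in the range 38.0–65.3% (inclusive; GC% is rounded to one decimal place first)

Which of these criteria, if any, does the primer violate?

Base counts: A=3, T=2, G=11, C=5 (length 21).
length: length 21 ✓
GC content: GC 16/21 = 76.2%, outside 38.0–65.3% ✗

Fails: GC content.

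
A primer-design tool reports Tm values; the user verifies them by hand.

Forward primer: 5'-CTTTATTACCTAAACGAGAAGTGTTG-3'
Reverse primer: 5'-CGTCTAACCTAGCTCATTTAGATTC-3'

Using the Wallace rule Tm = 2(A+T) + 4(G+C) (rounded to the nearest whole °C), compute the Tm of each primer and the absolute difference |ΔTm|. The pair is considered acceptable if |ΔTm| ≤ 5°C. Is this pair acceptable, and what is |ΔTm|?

|ΔTm| = 0°C; the pair is acceptable.

Forward: A=8 T=9 G=5 C=4 → Tm = 2·17 + 4·9 = 70°C.
Reverse: A=6 T=9 G=3 C=7 → Tm = 2·15 + 4·10 = 70°C.
|ΔTm| = |70 − 70| = 0°C, ≤ 5°C.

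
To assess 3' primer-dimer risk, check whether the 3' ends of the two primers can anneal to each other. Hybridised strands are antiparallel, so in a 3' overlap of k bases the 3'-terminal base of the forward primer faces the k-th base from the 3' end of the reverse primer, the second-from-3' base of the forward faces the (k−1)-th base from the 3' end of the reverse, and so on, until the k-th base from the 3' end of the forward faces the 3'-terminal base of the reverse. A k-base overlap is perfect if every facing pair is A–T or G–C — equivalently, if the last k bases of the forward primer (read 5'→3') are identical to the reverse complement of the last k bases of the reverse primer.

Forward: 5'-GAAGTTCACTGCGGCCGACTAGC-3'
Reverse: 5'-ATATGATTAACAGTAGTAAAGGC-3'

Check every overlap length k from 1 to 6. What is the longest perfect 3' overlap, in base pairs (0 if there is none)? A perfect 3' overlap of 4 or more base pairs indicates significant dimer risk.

Last 6 bases (5'→3') — forward …ACTAGC, reverse …AAAGGC.
Reverse complement of the reverse primer's last 6 bases: GCCTTT; its first k bases are the reverse complement of the reverse primer's last k bases, so a perfect k-base overlap needs the forward primer's last k bases to equal them.
Comparing (forward last k vs required): k=1: C vs G ✗; k=2: GC vs GC ✓; k=3: AGC vs GCC ✗; k=4: TAGC vs GCCT ✗; k=5: CTAGC vs GCCTT ✗; k=6: ACTAGC vs GCCTTT ✗.
Only k = 2 is perfect, so the longest perfect 3' overlap is 2.

Longest perfect overlap: 2 complementary base pairs; below the dimer-risk threshold (threshold 4).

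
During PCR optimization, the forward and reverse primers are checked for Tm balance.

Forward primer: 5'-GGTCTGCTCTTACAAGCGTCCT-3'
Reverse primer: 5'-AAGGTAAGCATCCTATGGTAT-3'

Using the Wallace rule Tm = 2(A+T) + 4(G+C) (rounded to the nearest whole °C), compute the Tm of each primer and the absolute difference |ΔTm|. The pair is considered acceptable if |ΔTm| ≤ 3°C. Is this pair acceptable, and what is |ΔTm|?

Forward: A=3 T=7 G=5 C=7 → Tm = 2·10 + 4·12 = 68°C.
Reverse: A=7 T=6 G=5 C=3 → Tm = 2·13 + 4·8 = 58°C.
|ΔTm| = |68 − 58| = 10°C, > 3°C.

|ΔTm| = 10°C; the pair is not acceptable.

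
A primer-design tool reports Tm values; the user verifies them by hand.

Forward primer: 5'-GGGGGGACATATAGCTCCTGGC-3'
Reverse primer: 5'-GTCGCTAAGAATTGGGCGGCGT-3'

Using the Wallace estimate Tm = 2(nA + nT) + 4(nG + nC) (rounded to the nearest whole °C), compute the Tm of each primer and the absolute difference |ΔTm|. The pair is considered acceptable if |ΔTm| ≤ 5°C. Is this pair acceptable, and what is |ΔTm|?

|ΔTm| = 2°C; the pair is acceptable.

Forward: A=4 T=4 G=9 C=5 → Tm = 2·8 + 4·14 = 72°C.
Reverse: A=4 T=5 G=9 C=4 → Tm = 2·9 + 4·13 = 70°C.
|ΔTm| = |72 − 70| = 2°C, ≤ 5°C.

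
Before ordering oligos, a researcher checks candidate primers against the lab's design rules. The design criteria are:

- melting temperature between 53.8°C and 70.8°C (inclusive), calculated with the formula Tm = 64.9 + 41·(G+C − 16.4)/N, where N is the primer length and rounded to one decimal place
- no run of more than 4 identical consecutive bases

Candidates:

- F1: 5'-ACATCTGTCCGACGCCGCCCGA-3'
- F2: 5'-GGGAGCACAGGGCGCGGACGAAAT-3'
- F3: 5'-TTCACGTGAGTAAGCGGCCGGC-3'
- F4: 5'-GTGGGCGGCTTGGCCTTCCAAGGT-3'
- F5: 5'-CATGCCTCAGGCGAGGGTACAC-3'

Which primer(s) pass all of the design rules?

F1 (22 nt, A=4 T=3 G=5 C=10): Tm = 64.9 + 41·(15 − 16.4)/22 = 62.3°C ✓; longest run = 3 ✓ — passes.
F2 (24 nt, A=7 T=1 G=11 C=5): Tm = 64.9 + 41·(16 − 16.4)/24 = 64.2°C ✓; longest run = 3 ✓ — passes.
F3 (22 nt, A=4 T=4 G=8 C=6): Tm = 64.9 + 41·(14 − 16.4)/22 = 60.4°C ✓; longest run = 2 ✓ — passes.
F4 (24 nt, A=2 T=6 G=10 C=6): Tm = 64.9 + 41·(16 − 16.4)/24 = 64.2°C ✓; longest run = 3 ✓ — passes.
F5 (22 nt, A=5 T=3 G=7 C=7): Tm = 64.9 + 41·(14 − 16.4)/22 = 60.4°C ✓; longest run = 3 ✓ — passes.

F1, F2, F3, F4 and F5.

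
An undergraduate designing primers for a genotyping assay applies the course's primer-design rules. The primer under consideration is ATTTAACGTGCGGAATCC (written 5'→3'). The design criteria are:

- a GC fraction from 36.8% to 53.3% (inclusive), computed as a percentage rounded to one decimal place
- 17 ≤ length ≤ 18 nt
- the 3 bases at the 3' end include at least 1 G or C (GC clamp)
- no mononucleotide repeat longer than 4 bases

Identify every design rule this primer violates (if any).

Base counts: A=5, T=5, G=4, C=4 (length 18).
GC content: GC 8/18 = 44.4% ✓
length: length 18 ✓
GC clamp: 3' end TCC has 2 G/C ✓
homopolymer run: longest run = 3 ✓

Meets all criteria.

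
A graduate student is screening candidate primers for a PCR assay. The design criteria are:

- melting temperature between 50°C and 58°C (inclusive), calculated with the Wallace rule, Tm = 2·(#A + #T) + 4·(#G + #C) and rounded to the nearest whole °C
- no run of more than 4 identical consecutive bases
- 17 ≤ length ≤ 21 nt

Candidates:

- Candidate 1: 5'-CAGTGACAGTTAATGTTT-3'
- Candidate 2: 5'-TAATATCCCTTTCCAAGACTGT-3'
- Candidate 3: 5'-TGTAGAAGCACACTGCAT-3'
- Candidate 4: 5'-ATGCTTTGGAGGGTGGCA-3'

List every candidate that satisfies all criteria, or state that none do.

Candidate 3 and Candidate 4.

Candidate 1 (18 nt, A=5 T=7 G=4 C=2): Tm = 2·12 + 4·6 = 48°C, outside 50–58°C ✗; longest run = 3 ✓; length 18 ✓ — fails.
Candidate 2 (22 nt, A=6 T=8 G=2 C=6): Tm = 2·14 + 4·8 = 60°C, outside 50–58°C ✗; longest run = 3 ✓; length 22, outside 17–21 ✗ — fails.
Candidate 3 (18 nt, A=6 T=4 G=4 C=4): Tm = 2·10 + 4·8 = 52°C ✓; longest run = 2 ✓; length 18 ✓ — passes.
Candidate 4 (18 nt, A=3 T=5 G=8 C=2): Tm = 2·8 + 4·10 = 56°C ✓; longest run = 3 ✓; length 18 ✓ — passes.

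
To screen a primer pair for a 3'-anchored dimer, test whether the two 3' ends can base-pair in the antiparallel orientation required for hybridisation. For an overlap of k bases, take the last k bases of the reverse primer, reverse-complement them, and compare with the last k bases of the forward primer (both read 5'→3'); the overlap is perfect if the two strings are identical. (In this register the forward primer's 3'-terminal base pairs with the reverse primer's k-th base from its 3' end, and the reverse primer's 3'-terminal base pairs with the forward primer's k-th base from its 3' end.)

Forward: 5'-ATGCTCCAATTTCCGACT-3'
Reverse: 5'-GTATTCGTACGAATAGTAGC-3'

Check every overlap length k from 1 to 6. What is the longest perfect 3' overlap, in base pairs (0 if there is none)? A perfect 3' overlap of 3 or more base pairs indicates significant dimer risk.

Longest perfect overlap: 0 complementary base pairs; below the dimer-risk threshold (threshold 3).

Last 6 bases (5'→3') — forward …CCGACT, reverse …AGTAGC.
Reverse complement of the reverse primer's last 6 bases: GCTACT; its first k bases are the reverse complement of the reverse primer's last k bases, so a perfect k-base overlap needs the forward primer's last k bases to equal them.
Comparing (forward last k vs required): k=1: T vs G ✗; k=2: CT vs GC ✗; k=3: ACT vs GCT ✗; k=4: GACT vs GCTA ✗; k=5: CGACT vs GCTAC ✗; k=6: CCGACT vs GCTACT ✗.
No overlap length from 1 to 6 is perfect, so the longest perfect 3' overlap is 0.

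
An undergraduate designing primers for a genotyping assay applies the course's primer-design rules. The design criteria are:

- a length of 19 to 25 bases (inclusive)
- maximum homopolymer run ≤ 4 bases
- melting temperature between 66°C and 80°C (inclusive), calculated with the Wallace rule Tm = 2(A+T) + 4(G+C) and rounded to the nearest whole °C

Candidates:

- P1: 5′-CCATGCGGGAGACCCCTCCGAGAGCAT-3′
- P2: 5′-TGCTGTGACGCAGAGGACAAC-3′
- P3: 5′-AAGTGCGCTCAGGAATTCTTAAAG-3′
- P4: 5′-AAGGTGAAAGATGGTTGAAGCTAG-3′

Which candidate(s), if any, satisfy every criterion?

P1 (27 nt, A=6 T=3 G=8 C=10): length 27, outside 19–25 ✗; longest run = 4 ✓; Tm = 2·9 + 4·18 = 90°C, outside 66–80°C ✗ — fails.
P2 (21 nt, A=6 T=3 G=7 C=5): length 21 ✓; longest run = 2 ✓; Tm = 2·9 + 4·12 = 66°C ✓ — passes.
P3 (24 nt, A=8 T=6 G=6 C=4): length 24 ✓; longest run = 3 ✓; Tm = 2·14 + 4·10 = 68°C ✓ — passes.
P4 (24 nt, A=9 T=5 G=9 C=1): length 24 ✓; longest run = 3 ✓; Tm = 2·14 + 4·10 = 68°C ✓ — passes.

P2, P3 and P4.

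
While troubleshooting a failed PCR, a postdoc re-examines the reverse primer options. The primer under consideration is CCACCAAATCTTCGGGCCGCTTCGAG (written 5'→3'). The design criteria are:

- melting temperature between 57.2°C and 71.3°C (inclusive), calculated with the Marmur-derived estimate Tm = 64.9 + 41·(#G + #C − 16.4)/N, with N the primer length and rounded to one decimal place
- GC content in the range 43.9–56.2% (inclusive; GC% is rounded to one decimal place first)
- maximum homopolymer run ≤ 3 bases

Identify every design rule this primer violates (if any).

Fails: GC content.

Base counts: A=5, T=5, G=6, C=10 (length 26).
Tm: Tm = 64.9 + 41·(16 − 16.4)/26 = 64.3°C ✓
GC content: GC 16/26 = 61.5%, outside 43.9–56.2% ✗
homopolymer run: longest run = 3 ✓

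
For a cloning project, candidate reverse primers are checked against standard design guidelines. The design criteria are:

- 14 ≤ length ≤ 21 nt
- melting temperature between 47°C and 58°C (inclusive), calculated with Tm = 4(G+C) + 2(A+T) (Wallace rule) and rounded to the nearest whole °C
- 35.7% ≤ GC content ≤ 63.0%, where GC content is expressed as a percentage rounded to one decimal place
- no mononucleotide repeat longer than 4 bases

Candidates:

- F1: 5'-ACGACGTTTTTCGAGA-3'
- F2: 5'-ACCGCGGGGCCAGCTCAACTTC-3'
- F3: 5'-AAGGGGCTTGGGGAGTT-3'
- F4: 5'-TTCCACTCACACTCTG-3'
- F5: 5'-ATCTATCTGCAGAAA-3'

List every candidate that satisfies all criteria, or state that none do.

F3 and F4.

F1 (16 nt, A=4 T=5 G=4 C=3): length 16 ✓; Tm = 2·9 + 4·7 = 46°C, outside 47–58°C ✗; GC 7/16 = 43.8% ✓; longest run = 5, exceeds 4 ✗ — fails.
F2 (22 nt, A=4 T=3 G=6 C=9): length 22, outside 14–21 ✗; Tm = 2·7 + 4·15 = 74°C, outside 47–58°C ✗; GC 15/22 = 68.2%, outside 35.7–63.0% ✗; longest run = 4 ✓ — fails.
F3 (17 nt, A=3 T=4 G=9 C=1): length 17 ✓; Tm = 2·7 + 4·10 = 54°C ✓; GC 10/17 = 58.8% ✓; longest run = 4 ✓ — passes.
F4 (16 nt, A=3 T=5 G=1 C=7): length 16 ✓; Tm = 2·8 + 4·8 = 48°C ✓; GC 8/16 = 50.0% ✓; longest run = 2 ✓ — passes.
F5 (15 nt, A=6 T=4 G=2 C=3): length 15 ✓; Tm = 2·10 + 4·5 = 40°C, outside 47–58°C ✗; GC 5/15 = 33.3%, outside 35.7–63.0% ✗; longest run = 3 ✓ — fails.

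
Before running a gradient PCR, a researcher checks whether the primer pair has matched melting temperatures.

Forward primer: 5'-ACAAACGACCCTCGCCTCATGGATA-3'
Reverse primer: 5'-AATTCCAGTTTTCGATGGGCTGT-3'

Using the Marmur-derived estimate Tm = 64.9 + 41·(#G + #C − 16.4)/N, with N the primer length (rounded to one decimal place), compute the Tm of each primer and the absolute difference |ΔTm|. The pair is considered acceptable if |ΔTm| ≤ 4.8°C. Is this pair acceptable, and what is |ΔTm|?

|ΔTm| = 5.8°C; the pair is not acceptable.

Forward: G+C = 13, N = 25 → Tm = 64.9 + 41·(13 − 16.4)/25 = 59.3°C.
Reverse: G+C = 10, N = 23 → Tm = 64.9 + 41·(10 − 16.4)/23 = 53.5°C.
|ΔTm| = |59.3 − 53.5| = 5.8°C, > 4.8°C.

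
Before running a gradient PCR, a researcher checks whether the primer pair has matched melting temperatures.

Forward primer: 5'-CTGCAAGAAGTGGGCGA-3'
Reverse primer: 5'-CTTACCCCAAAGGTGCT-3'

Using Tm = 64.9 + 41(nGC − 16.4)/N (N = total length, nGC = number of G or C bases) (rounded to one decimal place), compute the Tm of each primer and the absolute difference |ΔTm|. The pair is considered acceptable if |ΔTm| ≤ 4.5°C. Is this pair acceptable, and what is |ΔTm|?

|ΔTm| = 2.4°C; the pair is acceptable.

Forward: G+C = 10, N = 17 → Tm = 64.9 + 41·(10 − 16.4)/17 = 49.5°C.
Reverse: G+C = 9, N = 17 → Tm = 64.9 + 41·(9 − 16.4)/17 = 47.1°C.
|ΔTm| = |49.5 − 47.1| = 2.4°C, ≤ 4.5°C.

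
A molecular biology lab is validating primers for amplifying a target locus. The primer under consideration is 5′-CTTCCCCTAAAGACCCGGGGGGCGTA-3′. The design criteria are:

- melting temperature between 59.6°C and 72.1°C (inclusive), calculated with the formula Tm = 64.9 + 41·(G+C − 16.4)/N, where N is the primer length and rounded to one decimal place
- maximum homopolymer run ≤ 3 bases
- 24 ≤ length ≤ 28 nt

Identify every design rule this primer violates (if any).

Fails: homopolymer run.

Base counts: A=5, T=4, G=8, C=9 (length 26).
Tm: Tm = 64.9 + 41·(17 − 16.4)/26 = 65.8°C ✓
homopolymer run: longest run = 6, exceeds 3 ✗
length: length 26 ✓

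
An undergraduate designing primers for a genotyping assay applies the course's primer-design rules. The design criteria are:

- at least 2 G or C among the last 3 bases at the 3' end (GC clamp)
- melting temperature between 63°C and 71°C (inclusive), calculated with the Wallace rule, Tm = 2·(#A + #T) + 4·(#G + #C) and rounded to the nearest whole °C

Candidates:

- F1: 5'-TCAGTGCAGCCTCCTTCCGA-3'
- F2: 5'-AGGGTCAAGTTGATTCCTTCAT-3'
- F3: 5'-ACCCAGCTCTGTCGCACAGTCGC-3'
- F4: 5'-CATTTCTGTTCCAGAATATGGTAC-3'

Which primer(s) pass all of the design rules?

F1 only.

F1 (20 nt, A=3 T=5 G=4 C=8): 3' end CGA has 2 G/C ✓; Tm = 2·8 + 4·12 = 64°C ✓ — passes.
F2 (22 nt, A=5 T=8 G=5 C=4): 3' end CAT has 1 G/C, need ≥2 ✗; Tm = 2·13 + 4·9 = 62°C, outside 63–71°C ✗ — fails.
F3 (23 nt, A=4 T=4 G=5 C=10): 3' end CGC has 3 G/C ✓; Tm = 2·8 + 4·15 = 76°C, outside 63–71°C ✗ — fails.
F4 (24 nt, A=6 T=9 G=4 C=5): 3' end TAC has 1 G/C, need ≥2 ✗; Tm = 2·15 + 4·9 = 66°C ✓ — fails.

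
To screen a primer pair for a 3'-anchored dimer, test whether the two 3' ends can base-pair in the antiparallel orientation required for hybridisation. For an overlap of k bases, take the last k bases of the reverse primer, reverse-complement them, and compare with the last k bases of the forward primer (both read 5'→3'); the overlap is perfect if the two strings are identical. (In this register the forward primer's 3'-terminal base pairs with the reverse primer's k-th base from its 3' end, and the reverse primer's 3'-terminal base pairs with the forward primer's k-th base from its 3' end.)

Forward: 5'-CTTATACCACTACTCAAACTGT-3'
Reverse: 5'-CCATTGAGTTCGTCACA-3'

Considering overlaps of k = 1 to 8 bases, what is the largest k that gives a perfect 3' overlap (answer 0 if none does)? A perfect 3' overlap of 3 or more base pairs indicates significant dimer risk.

Longest perfect overlap: 3 complementary base pairs; significant dimer risk (threshold 3).

Last 8 bases (5'→3') — forward …CAAACTGT, reverse …TCGTCACA.
Reverse complement of the reverse primer's last 8 bases: TGTGACGA; its first k bases are the reverse complement of the reverse primer's last k bases, so a perfect k-base overlap needs the forward primer's last k bases to equal them.
Comparing (forward last k vs required): k=1: T vs T ✓; k=2: GT vs TG ✗; k=3: TGT vs TGT ✓; k=4: CTGT vs TGTG ✗; k=5: ACTGT vs TGTGA ✗; k=6: AACTGT vs TGTGAC ✗; k=7: AAACTGT vs TGTGACG ✗; k=8: CAAACTGT vs TGTGACGA ✗.
Perfect overlaps at k = 1, 3; the largest is 3.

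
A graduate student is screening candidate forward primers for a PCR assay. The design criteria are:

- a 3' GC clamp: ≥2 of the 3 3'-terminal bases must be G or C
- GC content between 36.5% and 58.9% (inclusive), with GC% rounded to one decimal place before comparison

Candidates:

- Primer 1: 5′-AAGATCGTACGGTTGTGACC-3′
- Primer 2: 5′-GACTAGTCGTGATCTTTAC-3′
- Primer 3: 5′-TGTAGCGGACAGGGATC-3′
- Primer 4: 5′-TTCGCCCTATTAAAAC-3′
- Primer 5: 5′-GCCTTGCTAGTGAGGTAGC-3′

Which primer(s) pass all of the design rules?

Primer 1 (20 nt, A=5 T=5 G=6 C=4): 3' end ACC has 2 G/C ✓; GC 10/20 = 50.0% ✓ — passes.
Primer 2 (19 nt, A=4 T=7 G=4 C=4): 3' end TAC has 1 G/C, need ≥2 ✗; GC 8/19 = 42.1% ✓ — fails.
Primer 3 (17 nt, A=4 T=3 G=7 C=3): 3' end ATC has 1 G/C, need ≥2 ✗; GC 10/17 = 58.8% ✓ — fails.
Primer 4 (16 nt, A=5 T=5 G=1 C=5): 3' end AAC has 1 G/C, need ≥2 ✗; GC 6/16 = 37.5% ✓ — fails.
Primer 5 (19 nt, A=3 T=5 G=7 C=4): 3' end AGC has 2 G/C ✓; GC 11/19 = 57.9% ✓ — passes.

Primer 1 and Primer 5.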